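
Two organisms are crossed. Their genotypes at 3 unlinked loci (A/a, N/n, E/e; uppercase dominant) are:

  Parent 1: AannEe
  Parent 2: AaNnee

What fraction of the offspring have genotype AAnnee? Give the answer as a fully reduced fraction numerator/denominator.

P(AAnnee) = 1/16

AannEe gametes: AnE×2, Ane×2, anE×2, ane×2
AaNnee gametes: ANe×2, Ane×2, aNe×2, ane×2
AannEe×AaNnee grid (8·8=64): AANnEe=4 AANnee=4 AAnnEe=4 AAnnee=4 AaNnEe=8 AaNnee=8 AannEe=8 Aannee=8 aaNnEe=4 aaNnee=4 aannEe=4 aannee=4
AAnnee hits 4/64; gcd=4; 4÷4/64÷4 = 1/16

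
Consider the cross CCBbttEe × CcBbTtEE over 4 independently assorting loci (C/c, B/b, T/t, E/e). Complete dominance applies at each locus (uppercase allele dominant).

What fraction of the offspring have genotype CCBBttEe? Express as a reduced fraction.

CCBbttEe gametes: CBtE×4, CBte×4, CbtE×4, Cbte×4
CcBbTtEE gametes: CBTE×2, CBtE×2, CbTE×2, CbtE×2, cBTE×2, cBtE×2, cbTE×2, cbtE×2
CCBbttEe×CcBbTtEE grid (16·16=256): CCBBTtEE=8 CCBBTtEe=8 CCBBttEE=8 CCBBttEe=8 CCBbTtEE=16 CCBbTtEe=16 CCBbttEE=16 CCBbttEe=16 CCbbTtEE=8 CCbbTtEe=8 CCbbttEE=8 CCbbttEe=8 CcBBTtEE=8 CcBBTtEe=8 CcBBttEE=8 CcBBttEe=8 CcBbTtEE=16 CcBbTtEe=16 CcBbttEE=16 CcBbttEe=16 CcbbTtEE=8 CcbbTtEe=8 CcbbttEE=8 CcbbttEe=8
CCBBttEe hits 8/256; gcd=8; 8÷8/256÷8 = 1/32

P(CCBBttEe) = 1/32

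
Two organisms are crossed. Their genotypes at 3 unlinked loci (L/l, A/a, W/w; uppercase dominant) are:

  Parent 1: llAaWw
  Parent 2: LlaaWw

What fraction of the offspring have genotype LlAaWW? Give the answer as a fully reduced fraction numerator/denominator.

llAaWw gametes: lAW×2, lAw×2, laW×2, law×2
LlaaWw gametes: LaW×2, Law×2, laW×2, law×2
llAaWw×LlaaWw grid (8·8=64): LlAaWW=4 LlAaWw=8 LlAaww=4 LlaaWW=4 LlaaWw=8 Llaaww=4 llAaWW=4 llAaWw=8 llAaww=4 llaaWW=4 llaaWw=8 llaaww=4
LlAaWW hits 4/64; gcd=4; 4÷4/64÷4 = 1/16

P(LlAaWW) = 1/16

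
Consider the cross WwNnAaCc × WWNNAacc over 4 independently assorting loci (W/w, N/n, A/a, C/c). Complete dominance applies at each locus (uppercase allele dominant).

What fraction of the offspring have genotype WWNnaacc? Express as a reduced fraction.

WwNnAaCc gametes: WNAC×1, WNAc×1, WNaC×1, WNac×1, WnAC×1, WnAc×1, WnaC×1, Wnac×1, wNAC×1, wNAc×1, wNaC×1, wNac×1, wnAC×1, wnAc×1, wnaC×1, wnac×1
WWNNAacc gametes: WNAc×8, WNac×8
WwNnAaCc×WWNNAacc grid (16·16=256): WWNNAACc=8 WWNNAAcc=8 WWNNAaCc=16 WWNNAacc=16 WWNNaaCc=8 WWNNaacc=8 WWNnAACc=8 WWNnAAcc=8 WWNnAaCc=16 WWNnAacc=16 WWNnaaCc=8 WWNnaacc=8 WwNNAACc=8 WwNNAAcc=8 WwNNAaCc=16 WwNNAacc=16 WwNNaaCc=8 WwNNaacc=8 WwNnAACc=8 WwNnAAcc=8 WwNnAaCc=16 WwNnAacc=16 WwNnaaCc=8 WwNnaacc=8
WWNnaacc hits 8/256; gcd=8; 8÷8/256÷8 = 1/32

P(WWNnaacc) = 1/32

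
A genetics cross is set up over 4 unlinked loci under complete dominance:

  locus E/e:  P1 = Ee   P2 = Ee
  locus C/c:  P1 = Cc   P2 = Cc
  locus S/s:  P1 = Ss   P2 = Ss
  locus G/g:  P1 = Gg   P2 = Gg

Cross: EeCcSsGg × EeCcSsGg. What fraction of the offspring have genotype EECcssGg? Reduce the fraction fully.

P(EECcssGg) = 1/64

EeCcSsGg gametes: ECSG×1, ECSg×1, ECsG×1, ECsg×1, EcSG×1, EcSg×1, EcsG×1, Ecsg×1, eCSG×1, eCSg×1, eCsG×1, eCsg×1, ecSG×1, ecSg×1, ecsG×1, ecsg×1
EeCcSsGg gametes: ECSG×1, ECSg×1, ECsG×1, ECsg×1, EcSG×1, EcSg×1, EcsG×1, Ecsg×1, eCSG×1, eCSg×1, eCsG×1, eCsg×1, ecSG×1, ecSg×1, ecsG×1, ecsg×1
EeCcSsGg×EeCcSsGg grid (16·16=256): EECCSSGG=1 EECCSSGg=2 EECCSSgg=1 EECCSsGG=2 EECCSsGg=4 EECCSsgg=2 EECCssGG=1 EECCssGg=2 EECCssgg=1 EECcSSGG=2 EECcSSGg=4 EECcSSgg=2 EECcSsGG=4 EECcSsGg=8 EECcSsgg=4 EECcssGG=2 EECcssGg=4 EECcssgg=2 EEccSSGG=1 EEccSSGg=2 EEccSSgg=1 EEccSsGG=2 EEccSsGg=4 EEccSsgg=2 EEccssGG=1 EEccssGg=2 EEccssgg=1 EeCCSSGG=2 EeCCSSGg=4 EeCCSSgg=2 EeCCSsGG=4 EeCCSsGg=8 EeCCSsgg=4 EeCCssGG=2 EeCCssGg=4 EeCCssgg=2 EeCcSSGG=4 EeCcSSGg=8 EeCcSSgg=4 EeCcSsGG=8 EeCcSsGg=16 EeCcSsgg=8 EeCcssGG=4 EeCcssGg=8 EeCcssgg=4 EeccSSGG=2 EeccSSGg=4 EeccSSgg=2 EeccSsGG=4 EeccSsGg=8 EeccSsgg=4 EeccssGG=2 EeccssGg=4 Eeccssgg=2 eeCCSSGG=1 eeCCSSGg=2 eeCCSSgg=1 eeCCSsGG=2 eeCCSsGg=4 eeCCSsgg=2 eeCCssGG=1 eeCCssGg=2 eeCCssgg=1 eeCcSSGG=2 eeCcSSGg=4 eeCcSSgg=2 eeCcSsGG=4 eeCcSsGg=8 eeCcSsgg=4 eeCcssGG=2 eeCcssGg=4 eeCcssgg=2 eeccSSGG=1 eeccSSGg=2 eeccSSgg=1 eeccSsGG=2 eeccSsGg=4 eeccSsgg=2 eeccssGG=1 eeccssGg=2 eeccssgg=1
EECcssGg hits 4/256; gcd=4; 4÷4/256÷4 = 1/64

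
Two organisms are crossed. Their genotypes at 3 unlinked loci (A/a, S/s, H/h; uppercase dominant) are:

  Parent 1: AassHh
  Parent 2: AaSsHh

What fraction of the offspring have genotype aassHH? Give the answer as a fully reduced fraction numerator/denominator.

P(aassHH) = 1/32

AassHh gametes: AsH×2, Ash×2, asH×2, ash×2
AaSsHh gametes: ASH×1, ASh×1, AsH×1, Ash×1, aSH×1, aSh×1, asH×1, ash×1
AassHh×AaSsHh grid (8·8=64): AASsHH=2 AASsHh=4 AASshh=2 AAssHH=2 AAssHh=4 AAsshh=2 AaSsHH=4 AaSsHh=8 AaSshh=4 AassHH=4 AassHh=8 Aasshh=4 aaSsHH=2 aaSsHh=4 aaSshh=2 aassHH=2 aassHh=4 aasshh=2
aassHH hits 2/64; gcd=2; 2÷2/64÷2 = 1/32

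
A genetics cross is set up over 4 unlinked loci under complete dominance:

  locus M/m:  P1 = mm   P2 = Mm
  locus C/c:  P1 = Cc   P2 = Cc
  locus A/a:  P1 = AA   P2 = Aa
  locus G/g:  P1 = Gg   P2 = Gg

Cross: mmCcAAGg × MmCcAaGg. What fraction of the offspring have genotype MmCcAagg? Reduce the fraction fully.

mmCcAAGg gametes: mCAG×4, mCAg×4, mcAG×4, mcAg×4
MmCcAaGg gametes: MCAG×1, MCAg×1, MCaG×1, MCag×1, McAG×1, McAg×1, McaG×1, Mcag×1, mCAG×1, mCAg×1, mCaG×1, mCag×1, mcAG×1, mcAg×1, mcaG×1, mcag×1
mmCcAAGg×MmCcAaGg grid (16·16=256): MmCCAAGG=4 MmCCAAGg=8 MmCCAAgg=4 MmCCAaGG=4 MmCCAaGg=8 MmCCAagg=4 MmCcAAGG=8 MmCcAAGg=16 MmCcAAgg=8 MmCcAaGG=8 MmCcAaGg=16 MmCcAagg=8 MmccAAGG=4 MmccAAGg=8 MmccAAgg=4 MmccAaGG=4 MmccAaGg=8 MmccAagg=4 mmCCAAGG=4 mmCCAAGg=8 mmCCAAgg=4 mmCCAaGG=4 mmCCAaGg=8 mmCCAagg=4 mmCcAAGG=8 mmCcAAGg=16 mmCcAAgg=8 mmCcAaGG=8 mmCcAaGg=16 mmCcAagg=8 mmccAAGG=4 mmccAAGg=8 mmccAAgg=4 mmccAaGG=4 mmccAaGg=8 mmccAagg=4
MmCcAagg hits 8/256; gcd=8; 8÷8/256÷8 = 1/32

P(MmCcAagg) = 1/32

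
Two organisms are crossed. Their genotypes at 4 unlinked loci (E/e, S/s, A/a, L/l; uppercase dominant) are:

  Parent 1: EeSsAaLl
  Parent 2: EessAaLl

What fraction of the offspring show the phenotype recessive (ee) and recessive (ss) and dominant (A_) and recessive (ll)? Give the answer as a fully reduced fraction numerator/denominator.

EeSsAaLl gametes: ESAL×1, ESAl×1, ESaL×1, ESal×1, EsAL×1, EsAl×1, EsaL×1, Esal×1, eSAL×1, eSAl×1, eSaL×1, eSal×1, esAL×1, esAl×1, esaL×1, esal×1
EessAaLl gametes: EsAL×2, EsAl×2, EsaL×2, Esal×2, esAL×2, esAl×2, esaL×2, esal×2
EeSsAaLl×EessAaLl grid (16·16=256): EESsAALL=2 EESsAALl=4 EESsAAll=2 EESsAaLL=4 EESsAaLl=8 EESsAall=4 EESsaaLL=2 EESsaaLl=4 EESsaall=2 EEssAALL=2 EEssAALl=4 EEssAAll=2 EEssAaLL=4 EEssAaLl=8 EEssAall=4 EEssaaLL=2 EEssaaLl=4 EEssaall=2 EeSsAALL=4 EeSsAALl=8 EeSsAAll=4 EeSsAaLL=8 EeSsAaLl=16 EeSsAall=8 EeSsaaLL=4 EeSsaaLl=8 EeSsaall=4 EessAALL=4 EessAALl=8 EessAAll=4 EessAaLL=8 EessAaLl=16 EessAall=8 EessaaLL=4 EessaaLl=8 Eessaall=4 eeSsAALL=2 eeSsAALl=4 eeSsAAll=2 eeSsAaLL=4 eeSsAaLl=8 eeSsAall=4 eeSsaaLL=2 eeSsaaLl=4 eeSsaall=2 eessAALL=2 eessAALl=4 eessAAll=2 eessAaLL=4 eessAaLl=8 eessAall=4 eessaaLL=2 eessaaLl=4 eessaall=2
ee ss A_ ll hits 6/256; gcd=2; 6÷2/256÷2 = 3/128

P(ee ss A_ ll) = 3/128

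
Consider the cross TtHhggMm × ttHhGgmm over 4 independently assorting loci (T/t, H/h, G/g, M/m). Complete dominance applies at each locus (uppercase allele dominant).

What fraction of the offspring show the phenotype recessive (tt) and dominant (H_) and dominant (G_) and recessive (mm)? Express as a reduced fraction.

P(tt H_ G_ mm) = 3/32

TtHhggMm gametes: THgM×2, THgm×2, ThgM×2, Thgm×2, tHgM×2, tHgm×2, thgM×2, thgm×2
ttHhGgmm gametes: tHGm×4, tHgm×4, thGm×4, thgm×4
TtHhggMm×ttHhGgmm grid (16·16=256): TtHHGgMm=8 TtHHGgmm=8 TtHHggMm=8 TtHHggmm=8 TtHhGgMm=16 TtHhGgmm=16 TtHhggMm=16 TtHhggmm=16 TthhGgMm=8 TthhGgmm=8 TthhggMm=8 Tthhggmm=8 ttHHGgMm=8 ttHHGgmm=8 ttHHggMm=8 ttHHggmm=8 ttHhGgMm=16 ttHhGgmm=16 ttHhggMm=16 ttHhggmm=16 tthhGgMm=8 tthhGgmm=8 tthhggMm=8 tthhggmm=8
tt H_ G_ mm hits 24/256; gcd=8; 24÷8/256÷8 = 3/32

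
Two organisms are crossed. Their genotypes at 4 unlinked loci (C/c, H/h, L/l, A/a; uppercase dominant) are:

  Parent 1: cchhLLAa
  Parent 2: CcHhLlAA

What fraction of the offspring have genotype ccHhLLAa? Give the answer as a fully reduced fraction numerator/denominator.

P(ccHhLLAa) = 1/16

cchhLLAa gametes: chLA×8, chLa×8
CcHhLlAA gametes: CHLA×2, CHlA×2, ChLA×2, ChlA×2, cHLA×2, cHlA×2, chLA×2, chlA×2
cchhLLAa×CcHhLlAA grid (16·16=256): CcHhLLAA=16 CcHhLLAa=16 CcHhLlAA=16 CcHhLlAa=16 CchhLLAA=16 CchhLLAa=16 CchhLlAA=16 CchhLlAa=16 ccHhLLAA=16 ccHhLLAa=16 ccHhLlAA=16 ccHhLlAa=16 cchhLLAA=16 cchhLLAa=16 cchhLlAA=16 cchhLlAa=16
ccHhLLAa hits 16/256; gcd=16; 16÷16/256÷16 = 1/16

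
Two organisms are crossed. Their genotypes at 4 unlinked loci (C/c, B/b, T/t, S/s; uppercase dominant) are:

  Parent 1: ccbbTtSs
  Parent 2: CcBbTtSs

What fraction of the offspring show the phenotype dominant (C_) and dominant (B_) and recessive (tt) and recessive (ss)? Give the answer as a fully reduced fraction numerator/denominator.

P(C_ B_ tt ss) = 1/64

ccbbTtSs gametes: cbTS×4, cbTs×4, cbtS×4, cbts×4
CcBbTtSs gametes: CBTS×1, CBTs×1, CBtS×1, CBts×1, CbTS×1, CbTs×1, CbtS×1, Cbts×1, cBTS×1, cBTs×1, cBtS×1, cBts×1, cbTS×1, cbTs×1, cbtS×1, cbts×1
ccbbTtSs×CcBbTtSs grid (16·16=256): CcBbTTSS=4 CcBbTTSs=8 CcBbTTss=4 CcBbTtSS=8 CcBbTtSs=16 CcBbTtss=8 CcBbttSS=4 CcBbttSs=8 CcBbttss=4 CcbbTTSS=4 CcbbTTSs=8 CcbbTTss=4 CcbbTtSS=8 CcbbTtSs=16 CcbbTtss=8 CcbbttSS=4 CcbbttSs=8 Ccbbttss=4 ccBbTTSS=4 ccBbTTSs=8 ccBbTTss=4 ccBbTtSS=8 ccBbTtSs=16 ccBbTtss=8 ccBbttSS=4 ccBbttSs=8 ccBbttss=4 ccbbTTSS=4 ccbbTTSs=8 ccbbTTss=4 ccbbTtSS=8 ccbbTtSs=16 ccbbTtss=8 ccbbttSS=4 ccbbttSs=8 ccbbttss=4
C_ B_ tt ss hits 4/256; gcd=4; 4÷4/256÷4 = 1/64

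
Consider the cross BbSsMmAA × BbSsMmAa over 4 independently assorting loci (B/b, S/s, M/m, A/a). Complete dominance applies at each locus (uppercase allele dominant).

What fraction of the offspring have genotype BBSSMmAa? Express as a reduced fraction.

BbSsMmAA gametes: BSMA×2, BSmA×2, BsMA×2, BsmA×2, bSMA×2, bSmA×2, bsMA×2, bsmA×2
BbSsMmAa gametes: BSMA×1, BSMa×1, BSmA×1, BSma×1, BsMA×1, BsMa×1, BsmA×1, Bsma×1, bSMA×1, bSMa×1, bSmA×1, bSma×1, bsMA×1, bsMa×1, bsmA×1, bsma×1
BbSsMmAA×BbSsMmAa grid (16·16=256): BBSSMMAA=2 BBSSMMAa=2 BBSSMmAA=4 BBSSMmAa=4 BBSSmmAA=2 BBSSmmAa=2 BBSsMMAA=4 BBSsMMAa=4 BBSsMmAA=8 BBSsMmAa=8 BBSsmmAA=4 BBSsmmAa=4 BBssMMAA=2 BBssMMAa=2 BBssMmAA=4 BBssMmAa=4 BBssmmAA=2 BBssmmAa=2 BbSSMMAA=4 BbSSMMAa=4 BbSSMmAA=8 BbSSMmAa=8 BbSSmmAA=4 BbSSmmAa=4 BbSsMMAA=8 BbSsMMAa=8 BbSsMmAA=16 BbSsMmAa=16 BbSsmmAA=8 BbSsmmAa=8 BbssMMAA=4 BbssMMAa=4 BbssMmAA=8 BbssMmAa=8 BbssmmAA=4 BbssmmAa=4 bbSSMMAA=2 bbSSMMAa=2 bbSSMmAA=4 bbSSMmAa=4 bbSSmmAA=2 bbSSmmAa=2 bbSsMMAA=4 bbSsMMAa=4 bbSsMmAA=8 bbSsMmAa=8 bbSsmmAA=4 bbSsmmAa=4 bbssMMAA=2 bbssMMAa=2 bbssMmAA=4 bbssMmAa=4 bbssmmAA=2 bbssmmAa=2
BBSSMmAa hits 4/256; gcd=4; 4÷4/256÷4 = 1/64

P(BBSSMmAa) = 1/64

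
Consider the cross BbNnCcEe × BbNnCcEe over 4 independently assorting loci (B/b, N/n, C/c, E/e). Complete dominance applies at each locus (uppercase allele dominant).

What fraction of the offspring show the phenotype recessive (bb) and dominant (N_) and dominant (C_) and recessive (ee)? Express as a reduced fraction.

P(bb N_ C_ ee) = 9/256

BbNnCcEe gametes: BNCE×1, BNCe×1, BNcE×1, BNce×1, BnCE×1, BnCe×1, BncE×1, Bnce×1, bNCE×1, bNCe×1, bNcE×1, bNce×1, bnCE×1, bnCe×1, bncE×1, bnce×1
BbNnCcEe gametes: BNCE×1, BNCe×1, BNcE×1, BNce×1, BnCE×1, BnCe×1, BncE×1, Bnce×1, bNCE×1, bNCe×1, bNcE×1, bNce×1, bnCE×1, bnCe×1, bncE×1, bnce×1
BbNnCcEe×BbNnCcEe grid (16·16=256): BBNNCCEE=1 BBNNCCEe=2 BBNNCCee=1 BBNNCcEE=2 BBNNCcEe=4 BBNNCcee=2 BBNNccEE=1 BBNNccEe=2 BBNNccee=1 BBNnCCEE=2 BBNnCCEe=4 BBNnCCee=2 BBNnCcEE=4 BBNnCcEe=8 BBNnCcee=4 BBNnccEE=2 BBNnccEe=4 BBNnccee=2 BBnnCCEE=1 BBnnCCEe=2 BBnnCCee=1 BBnnCcEE=2 BBnnCcEe=4 BBnnCcee=2 BBnnccEE=1 BBnnccEe=2 BBnnccee=1 BbNNCCEE=2 BbNNCCEe=4 BbNNCCee=2 BbNNCcEE=4 BbNNCcEe=8 BbNNCcee=4 BbNNccEE=2 BbNNccEe=4 BbNNccee=2 BbNnCCEE=4 BbNnCCEe=8 BbNnCCee=4 BbNnCcEE=8 BbNnCcEe=16 BbNnCcee=8 BbNnccEE=4 BbNnccEe=8 BbNnccee=4 BbnnCCEE=2 BbnnCCEe=4 BbnnCCee=2 BbnnCcEE=4 BbnnCcEe=8 BbnnCcee=4 BbnnccEE=2 BbnnccEe=4 Bbnnccee=2 bbNNCCEE=1 bbNNCCEe=2 bbNNCCee=1 bbNNCcEE=2 bbNNCcEe=4 bbNNCcee=2 bbNNccEE=1 bbNNccEe=2 bbNNccee=1 bbNnCCEE=2 bbNnCCEe=4 bbNnCCee=2 bbNnCcEE=4 bbNnCcEe=8 bbNnCcee=4 bbNnccEE=2 bbNnccEe=4 bbNnccee=2 bbnnCCEE=1 bbnnCCEe=2 bbnnCCee=1 bbnnCcEE=2 bbnnCcEe=4 bbnnCcee=2 bbnnccEE=1 bbnnccEe=2 bbnnccee=1
bb N_ C_ ee hits 9/256; gcd=1; 9÷1/256÷1 = 9/256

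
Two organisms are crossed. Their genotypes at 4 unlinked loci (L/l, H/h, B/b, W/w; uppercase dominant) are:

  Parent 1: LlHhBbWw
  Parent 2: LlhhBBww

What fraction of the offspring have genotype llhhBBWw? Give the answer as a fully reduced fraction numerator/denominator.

LlHhBbWw gametes: LHBW×1, LHBw×1, LHbW×1, LHbw×1, LhBW×1, LhBw×1, LhbW×1, Lhbw×1, lHBW×1, lHBw×1, lHbW×1, lHbw×1, lhBW×1, lhBw×1, lhbW×1, lhbw×1
LlhhBBww gametes: LhBw×8, lhBw×8
LlHhBbWw×LlhhBBww grid (16·16=256): LLHhBBWw=8 LLHhBBww=8 LLHhBbWw=8 LLHhBbww=8 LLhhBBWw=8 LLhhBBww=8 LLhhBbWw=8 LLhhBbww=8 LlHhBBWw=16 LlHhBBww=16 LlHhBbWw=16 LlHhBbww=16 LlhhBBWw=16 LlhhBBww=16 LlhhBbWw=16 LlhhBbww=16 llHhBBWw=8 llHhBBww=8 llHhBbWw=8 llHhBbww=8 llhhBBWw=8 llhhBBww=8 llhhBbWw=8 llhhBbww=8
llhhBBWw hits 8/256; gcd=8; 8÷8/256÷8 = 1/32

P(llhhBBWw) = 1/32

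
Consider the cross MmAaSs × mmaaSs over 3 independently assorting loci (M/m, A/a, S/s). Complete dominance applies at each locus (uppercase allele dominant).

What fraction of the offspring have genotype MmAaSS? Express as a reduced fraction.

MmAaSs gametes: MAS×1, MAs×1, MaS×1, Mas×1, mAS×1, mAs×1, maS×1, mas×1
mmaaSs gametes: maS×4, mas×4
MmAaSs×mmaaSs grid (8·8=64): MmAaSS=4 MmAaSs=8 MmAass=4 MmaaSS=4 MmaaSs=8 Mmaass=4 mmAaSS=4 mmAaSs=8 mmAass=4 mmaaSS=4 mmaaSs=8 mmaass=4
MmAaSS hits 4/64; gcd=4; 4÷4/64÷4 = 1/16

P(MmAaSS) = 1/16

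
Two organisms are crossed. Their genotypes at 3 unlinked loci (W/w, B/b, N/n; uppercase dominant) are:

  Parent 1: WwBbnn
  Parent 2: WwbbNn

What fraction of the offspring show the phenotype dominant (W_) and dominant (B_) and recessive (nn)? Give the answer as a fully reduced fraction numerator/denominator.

WwBbnn gametes: WBn×2, Wbn×2, wBn×2, wbn×2
WwbbNn gametes: WbN×2, Wbn×2, wbN×2, wbn×2
WwBbnn×WwbbNn grid (8·8=64): WWBbNn=4 WWBbnn=4 WWbbNn=4 WWbbnn=4 WwBbNn=8 WwBbnn=8 WwbbNn=8 Wwbbnn=8 wwBbNn=4 wwBbnn=4 wwbbNn=4 wwbbnn=4
W_ B_ nn hits 12/64; gcd=4; 12÷4/64÷4 = 3/16

P(W_ B_ nn) = 3/16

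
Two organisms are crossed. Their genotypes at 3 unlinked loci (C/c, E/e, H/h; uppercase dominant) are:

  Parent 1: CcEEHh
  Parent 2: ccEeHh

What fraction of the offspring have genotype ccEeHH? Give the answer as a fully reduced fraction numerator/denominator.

CcEEHh gametes: CEH×2, CEh×2, cEH×2, cEh×2
ccEeHh gametes: cEH×2, cEh×2, ceH×2, ceh×2
CcEEHh×ccEeHh grid (8·8=64): CcEEHH=4 CcEEHh=8 CcEEhh=4 CcEeHH=4 CcEeHh=8 CcEehh=4 ccEEHH=4 ccEEHh=8 ccEEhh=4 ccEeHH=4 ccEeHh=8 ccEehh=4
ccEeHH hits 4/64; gcd=4; 4÷4/64÷4 = 1/16

P(ccEeHH) = 1/16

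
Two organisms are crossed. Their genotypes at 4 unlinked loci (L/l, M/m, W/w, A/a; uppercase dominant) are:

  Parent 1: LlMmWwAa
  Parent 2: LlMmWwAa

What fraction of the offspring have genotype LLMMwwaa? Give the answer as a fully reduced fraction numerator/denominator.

LlMmWwAa gametes: LMWA×1, LMWa×1, LMwA×1, LMwa×1, LmWA×1, LmWa×1, LmwA×1, Lmwa×1, lMWA×1, lMWa×1, lMwA×1, lMwa×1, lmWA×1, lmWa×1, lmwA×1, lmwa×1
LlMmWwAa gametes: LMWA×1, LMWa×1, LMwA×1, LMwa×1, LmWA×1, LmWa×1, LmwA×1, Lmwa×1, lMWA×1, lMWa×1, lMwA×1, lMwa×1, lmWA×1, lmWa×1, lmwA×1, lmwa×1
LlMmWwAa×LlMmWwAa grid (16·16=256): LLMMWWAA=1 LLMMWWAa=2 LLMMWWaa=1 LLMMWwAA=2 LLMMWwAa=4 LLMMWwaa=2 LLMMwwAA=1 LLMMwwAa=2 LLMMwwaa=1 LLMmWWAA=2 LLMmWWAa=4 LLMmWWaa=2 LLMmWwAA=4 LLMmWwAa=8 LLMmWwaa=4 LLMmwwAA=2 LLMmwwAa=4 LLMmwwaa=2 LLmmWWAA=1 LLmmWWAa=2 LLmmWWaa=1 LLmmWwAA=2 LLmmWwAa=4 LLmmWwaa=2 LLmmwwAA=1 LLmmwwAa=2 LLmmwwaa=1 LlMMWWAA=2 LlMMWWAa=4 LlMMWWaa=2 LlMMWwAA=4 LlMMWwAa=8 LlMMWwaa=4 LlMMwwAA=2 LlMMwwAa=4 LlMMwwaa=2 LlMmWWAA=4 LlMmWWAa=8 LlMmWWaa=4 LlMmWwAA=8 LlMmWwAa=16 LlMmWwaa=8 LlMmwwAA=4 LlMmwwAa=8 LlMmwwaa=4 LlmmWWAA=2 LlmmWWAa=4 LlmmWWaa=2 LlmmWwAA=4 LlmmWwAa=8 LlmmWwaa=4 LlmmwwAA=2 LlmmwwAa=4 Llmmwwaa=2 llMMWWAA=1 llMMWWAa=2 llMMWWaa=1 llMMWwAA=2 llMMWwAa=4 llMMWwaa=2 llMMwwAA=1 llMMwwAa=2 llMMwwaa=1 llMmWWAA=2 llMmWWAa=4 llMmWWaa=2 llMmWwAA=4 llMmWwAa=8 llMmWwaa=4 llMmwwAA=2 llMmwwAa=4 llMmwwaa=2 llmmWWAA=1 llmmWWAa=2 llmmWWaa=1 llmmWwAA=2 llmmWwAa=4 llmmWwaa=2 llmmwwAA=1 llmmwwAa=2 llmmwwaa=1
LLMMwwaa hits 1/256; gcd=1; 1÷1/256÷1 = 1/256

P(LLMMwwaa) = 1/256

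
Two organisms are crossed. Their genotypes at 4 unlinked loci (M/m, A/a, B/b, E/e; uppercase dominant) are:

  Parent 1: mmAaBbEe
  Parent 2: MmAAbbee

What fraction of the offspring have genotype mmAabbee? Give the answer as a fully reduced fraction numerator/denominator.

mmAaBbEe gametes: mABE×2, mABe×2, mAbE×2, mAbe×2, maBE×2, maBe×2, mabE×2, mabe×2
MmAAbbee gametes: MAbe×8, mAbe×8
mmAaBbEe×MmAAbbee grid (16·16=256): MmAABbEe=16 MmAABbee=16 MmAAbbEe=16 MmAAbbee=16 MmAaBbEe=16 MmAaBbee=16 MmAabbEe=16 MmAabbee=16 mmAABbEe=16 mmAABbee=16 mmAAbbEe=16 mmAAbbee=16 mmAaBbEe=16 mmAaBbee=16 mmAabbEe=16 mmAabbee=16
mmAabbee hits 16/256; gcd=16; 16÷16/256÷16 = 1/16

P(mmAabbee) = 1/16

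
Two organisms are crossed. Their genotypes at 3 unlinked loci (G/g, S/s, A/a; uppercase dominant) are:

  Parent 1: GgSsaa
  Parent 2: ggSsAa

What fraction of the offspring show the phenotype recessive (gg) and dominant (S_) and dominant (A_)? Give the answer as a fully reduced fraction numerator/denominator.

P(gg S_ A_) = 3/16

GgSsaa gametes: GSa×2, Gsa×2, gSa×2, gsa×2
ggSsAa gametes: gSA×2, gSa×2, gsA×2, gsa×2
GgSsaa×ggSsAa grid (8·8=64): GgSSAa=4 GgSSaa=4 GgSsAa=8 GgSsaa=8 GgssAa=4 Ggssaa=4 ggSSAa=4 ggSSaa=4 ggSsAa=8 ggSsaa=8 ggssAa=4 ggssaa=4
gg S_ A_ hits 12/64; gcd=4; 12÷4/64÷4 = 3/16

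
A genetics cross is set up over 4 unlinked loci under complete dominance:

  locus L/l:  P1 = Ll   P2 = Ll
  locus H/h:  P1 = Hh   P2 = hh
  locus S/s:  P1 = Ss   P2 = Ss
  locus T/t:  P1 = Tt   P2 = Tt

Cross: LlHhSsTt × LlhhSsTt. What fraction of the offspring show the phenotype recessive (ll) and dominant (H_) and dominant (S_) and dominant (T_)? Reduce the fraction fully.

P(ll H_ S_ T_) = 9/128

LlHhSsTt gametes: LHST×1, LHSt×1, LHsT×1, LHst×1, LhST×1, LhSt×1, LhsT×1, Lhst×1, lHST×1, lHSt×1, lHsT×1, lHst×1, lhST×1, lhSt×1, lhsT×1, lhst×1
LlhhSsTt gametes: LhST×2, LhSt×2, LhsT×2, Lhst×2, lhST×2, lhSt×2, lhsT×2, lhst×2
LlHhSsTt×LlhhSsTt grid (16·16=256): LLHhSSTT=2 LLHhSSTt=4 LLHhSStt=2 LLHhSsTT=4 LLHhSsTt=8 LLHhSstt=4 LLHhssTT=2 LLHhssTt=4 LLHhsstt=2 LLhhSSTT=2 LLhhSSTt=4 LLhhSStt=2 LLhhSsTT=4 LLhhSsTt=8 LLhhSstt=4 LLhhssTT=2 LLhhssTt=4 LLhhsstt=2 LlHhSSTT=4 LlHhSSTt=8 LlHhSStt=4 LlHhSsTT=8 LlHhSsTt=16 LlHhSstt=8 LlHhssTT=4 LlHhssTt=8 LlHhsstt=4 LlhhSSTT=4 LlhhSSTt=8 LlhhSStt=4 LlhhSsTT=8 LlhhSsTt=16 LlhhSstt=8 LlhhssTT=4 LlhhssTt=8 Llhhsstt=4 llHhSSTT=2 llHhSSTt=4 llHhSStt=2 llHhSsTT=4 llHhSsTt=8 llHhSstt=4 llHhssTT=2 llHhssTt=4 llHhsstt=2 llhhSSTT=2 llhhSSTt=4 llhhSStt=2 llhhSsTT=4 llhhSsTt=8 llhhSstt=4 llhhssTT=2 llhhssTt=4 llhhsstt=2
ll H_ S_ T_ hits 18/256; gcd=2; 18÷2/256÷2 = 9/128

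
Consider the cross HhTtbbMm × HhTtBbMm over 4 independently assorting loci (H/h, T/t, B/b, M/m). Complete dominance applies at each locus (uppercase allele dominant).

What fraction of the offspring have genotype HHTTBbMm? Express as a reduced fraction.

P(HHTTBbMm) = 1/64

HhTtbbMm gametes: HTbM×2, HTbm×2, HtbM×2, Htbm×2, hTbM×2, hTbm×2, htbM×2, htbm×2
HhTtBbMm gametes: HTBM×1, HTBm×1, HTbM×1, HTbm×1, HtBM×1, HtBm×1, HtbM×1, Htbm×1, hTBM×1, hTBm×1, hTbM×1, hTbm×1, htBM×1, htBm×1, htbM×1, htbm×1
HhTtbbMm×HhTtBbMm grid (16·16=256): HHTTBbMM=2 HHTTBbMm=4 HHTTBbmm=2 HHTTbbMM=2 HHTTbbMm=4 HHTTbbmm=2 HHTtBbMM=4 HHTtBbMm=8 HHTtBbmm=4 HHTtbbMM=4 HHTtbbMm=8 HHTtbbmm=4 HHttBbMM=2 HHttBbMm=4 HHttBbmm=2 HHttbbMM=2 HHttbbMm=4 HHttbbmm=2 HhTTBbMM=4 HhTTBbMm=8 HhTTBbmm=4 HhTTbbMM=4 HhTTbbMm=8 HhTTbbmm=4 HhTtBbMM=8 HhTtBbMm=16 HhTtBbmm=8 HhTtbbMM=8 HhTtbbMm=16 HhTtbbmm=8 HhttBbMM=4 HhttBbMm=8 HhttBbmm=4 HhttbbMM=4 HhttbbMm=8 Hhttbbmm=4 hhTTBbMM=2 hhTTBbMm=4 hhTTBbmm=2 hhTTbbMM=2 hhTTbbMm=4 hhTTbbmm=2 hhTtBbMM=4 hhTtBbMm=8 hhTtBbmm=4 hhTtbbMM=4 hhTtbbMm=8 hhTtbbmm=4 hhttBbMM=2 hhttBbMm=4 hhttBbmm=2 hhttbbMM=2 hhttbbMm=4 hhttbbmm=2
HHTTBbMm hits 4/256; gcd=4; 4÷4/256÷4 = 1/64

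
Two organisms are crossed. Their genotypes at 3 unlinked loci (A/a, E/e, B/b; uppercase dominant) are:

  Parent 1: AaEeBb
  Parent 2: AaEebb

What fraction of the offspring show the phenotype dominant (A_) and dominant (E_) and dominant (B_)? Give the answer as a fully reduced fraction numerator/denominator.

AaEeBb gametes: AEB×1, AEb×1, AeB×1, Aeb×1, aEB×1, aEb×1, aeB×1, aeb×1
AaEebb gametes: AEb×2, Aeb×2, aEb×2, aeb×2
AaEeBb×AaEebb grid (8·8=64): AAEEBb=2 AAEEbb=2 AAEeBb=4 AAEebb=4 AAeeBb=2 AAeebb=2 AaEEBb=4 AaEEbb=4 AaEeBb=8 AaEebb=8 AaeeBb=4 Aaeebb=4 aaEEBb=2 aaEEbb=2 aaEeBb=4 aaEebb=4 aaeeBb=2 aaeebb=2
A_ E_ B_ hits 18/64; gcd=2; 18÷2/64÷2 = 9/32

P(A_ E_ B_) = 9/32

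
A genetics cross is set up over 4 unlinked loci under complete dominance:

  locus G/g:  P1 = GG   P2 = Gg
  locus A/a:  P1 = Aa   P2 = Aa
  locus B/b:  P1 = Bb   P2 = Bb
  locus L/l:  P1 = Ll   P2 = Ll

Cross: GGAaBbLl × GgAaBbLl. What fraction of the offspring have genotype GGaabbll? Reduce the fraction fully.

GGAaBbLl gametes: GABL×2, GABl×2, GAbL×2, GAbl×2, GaBL×2, GaBl×2, GabL×2, Gabl×2
GgAaBbLl gametes: GABL×1, GABl×1, GAbL×1, GAbl×1, GaBL×1, GaBl×1, GabL×1, Gabl×1, gABL×1, gABl×1, gAbL×1, gAbl×1, gaBL×1, gaBl×1, gabL×1, gabl×1
GGAaBbLl×GgAaBbLl grid (16·16=256): GGAABBLL=2 GGAABBLl=4 GGAABBll=2 GGAABbLL=4 GGAABbLl=8 GGAABbll=4 GGAAbbLL=2 GGAAbbLl=4 GGAAbbll=2 GGAaBBLL=4 GGAaBBLl=8 GGAaBBll=4 GGAaBbLL=8 GGAaBbLl=16 GGAaBbll=8 GGAabbLL=4 GGAabbLl=8 GGAabbll=4 GGaaBBLL=2 GGaaBBLl=4 GGaaBBll=2 GGaaBbLL=4 GGaaBbLl=8 GGaaBbll=4 GGaabbLL=2 GGaabbLl=4 GGaabbll=2 GgAABBLL=2 GgAABBLl=4 GgAABBll=2 GgAABbLL=4 GgAABbLl=8 GgAABbll=4 GgAAbbLL=2 GgAAbbLl=4 GgAAbbll=2 GgAaBBLL=4 GgAaBBLl=8 GgAaBBll=4 GgAaBbLL=8 GgAaBbLl=16 GgAaBbll=8 GgAabbLL=4 GgAabbLl=8 GgAabbll=4 GgaaBBLL=2 GgaaBBLl=4 GgaaBBll=2 GgaaBbLL=4 GgaaBbLl=8 GgaaBbll=4 GgaabbLL=2 GgaabbLl=4 Ggaabbll=2
GGaabbll hits 2/256; gcd=2; 2÷2/256÷2 = 1/128

P(GGaabbll) = 1/128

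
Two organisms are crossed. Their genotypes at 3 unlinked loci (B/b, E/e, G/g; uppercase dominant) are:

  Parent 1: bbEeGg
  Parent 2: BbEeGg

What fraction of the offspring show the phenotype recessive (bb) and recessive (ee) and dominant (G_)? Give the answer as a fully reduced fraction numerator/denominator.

P(bb ee G_) = 3/32

bbEeGg gametes: bEG×2, bEg×2, beG×2, beg×2
BbEeGg gametes: BEG×1, BEg×1, BeG×1, Beg×1, bEG×1, bEg×1, beG×1, beg×1
bbEeGg×BbEeGg grid (8·8=64): BbEEGG=2 BbEEGg=4 BbEEgg=2 BbEeGG=4 BbEeGg=8 BbEegg=4 BbeeGG=2 BbeeGg=4 Bbeegg=2 bbEEGG=2 bbEEGg=4 bbEEgg=2 bbEeGG=4 bbEeGg=8 bbEegg=4 bbeeGG=2 bbeeGg=4 bbeegg=2
bb ee G_ hits 6/64; gcd=2; 6÷2/64÷2 = 3/32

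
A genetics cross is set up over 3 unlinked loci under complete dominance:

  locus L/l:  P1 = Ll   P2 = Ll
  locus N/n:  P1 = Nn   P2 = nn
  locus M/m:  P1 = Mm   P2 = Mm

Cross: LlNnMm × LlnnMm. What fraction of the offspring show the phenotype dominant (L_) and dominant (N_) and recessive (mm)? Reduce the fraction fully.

P(L_ N_ mm) = 3/32

LlNnMm gametes: LNM×1, LNm×1, LnM×1, Lnm×1, lNM×1, lNm×1, lnM×1, lnm×1
LlnnMm gametes: LnM×2, Lnm×2, lnM×2, lnm×2
LlNnMm×LlnnMm grid (8·8=64): LLNnMM=2 LLNnMm=4 LLNnmm=2 LLnnMM=2 LLnnMm=4 LLnnmm=2 LlNnMM=4 LlNnMm=8 LlNnmm=4 LlnnMM=4 LlnnMm=8 Llnnmm=4 llNnMM=2 llNnMm=4 llNnmm=2 llnnMM=2 llnnMm=4 llnnmm=2
L_ N_ mm hits 6/64; gcd=2; 6÷2/64÷2 = 3/32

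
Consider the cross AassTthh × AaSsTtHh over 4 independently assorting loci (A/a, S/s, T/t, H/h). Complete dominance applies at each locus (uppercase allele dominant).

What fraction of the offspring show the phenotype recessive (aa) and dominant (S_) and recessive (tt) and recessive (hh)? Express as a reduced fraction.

AassTthh gametes: AsTh×4, Asth×4, asTh×4, asth×4
AaSsTtHh gametes: ASTH×1, ASTh×1, AStH×1, ASth×1, AsTH×1, AsTh×1, AstH×1, Asth×1, aSTH×1, aSTh×1, aStH×1, aSth×1, asTH×1, asTh×1, astH×1, asth×1
AassTthh×AaSsTtHh grid (16·16=256): AASsTTHh=4 AASsTThh=4 AASsTtHh=8 AASsTthh=8 AASsttHh=4 AASstthh=4 AAssTTHh=4 AAssTThh=4 AAssTtHh=8 AAssTthh=8 AAssttHh=4 AAsstthh=4 AaSsTTHh=8 AaSsTThh=8 AaSsTtHh=16 AaSsTthh=16 AaSsttHh=8 AaSstthh=8 AassTTHh=8 AassTThh=8 AassTtHh=16 AassTthh=16 AassttHh=8 Aasstthh=8 aaSsTTHh=4 aaSsTThh=4 aaSsTtHh=8 aaSsTthh=8 aaSsttHh=4 aaSstthh=4 aassTTHh=4 aassTThh=4 aassTtHh=8 aassTthh=8 aassttHh=4 aasstthh=4
aa S_ tt hh hits 4/256; gcd=4; 4÷4/256÷4 = 1/64

P(aa S_ tt hh) = 1/64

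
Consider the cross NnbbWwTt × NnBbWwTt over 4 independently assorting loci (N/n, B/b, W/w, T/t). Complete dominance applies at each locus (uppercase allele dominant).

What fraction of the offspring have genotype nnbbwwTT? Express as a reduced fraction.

NnbbWwTt gametes: NbWT×2, NbWt×2, NbwT×2, Nbwt×2, nbWT×2, nbWt×2, nbwT×2, nbwt×2
NnBbWwTt gametes: NBWT×1, NBWt×1, NBwT×1, NBwt×1, NbWT×1, NbWt×1, NbwT×1, Nbwt×1, nBWT×1, nBWt×1, nBwT×1, nBwt×1, nbWT×1, nbWt×1, nbwT×1, nbwt×1
NnbbWwTt×NnBbWwTt grid (16·16=256): NNBbWWTT=2 NNBbWWTt=4 NNBbWWtt=2 NNBbWwTT=4 NNBbWwTt=8 NNBbWwtt=4 NNBbwwTT=2 NNBbwwTt=4 NNBbwwtt=2 NNbbWWTT=2 NNbbWWTt=4 NNbbWWtt=2 NNbbWwTT=4 NNbbWwTt=8 NNbbWwtt=4 NNbbwwTT=2 NNbbwwTt=4 NNbbwwtt=2 NnBbWWTT=4 NnBbWWTt=8 NnBbWWtt=4 NnBbWwTT=8 NnBbWwTt=16 NnBbWwtt=8 NnBbwwTT=4 NnBbwwTt=8 NnBbwwtt=4 NnbbWWTT=4 NnbbWWTt=8 NnbbWWtt=4 NnbbWwTT=8 NnbbWwTt=16 NnbbWwtt=8 NnbbwwTT=4 NnbbwwTt=8 Nnbbwwtt=4 nnBbWWTT=2 nnBbWWTt=4 nnBbWWtt=2 nnBbWwTT=4 nnBbWwTt=8 nnBbWwtt=4 nnBbwwTT=2 nnBbwwTt=4 nnBbwwtt=2 nnbbWWTT=2 nnbbWWTt=4 nnbbWWtt=2 nnbbWwTT=4 nnbbWwTt=8 nnbbWwtt=4 nnbbwwTT=2 nnbbwwTt=4 nnbbwwtt=2
nnbbwwTT hits 2/256; gcd=2; 2÷2/256÷2 = 1/128

P(nnbbwwTT) = 1/128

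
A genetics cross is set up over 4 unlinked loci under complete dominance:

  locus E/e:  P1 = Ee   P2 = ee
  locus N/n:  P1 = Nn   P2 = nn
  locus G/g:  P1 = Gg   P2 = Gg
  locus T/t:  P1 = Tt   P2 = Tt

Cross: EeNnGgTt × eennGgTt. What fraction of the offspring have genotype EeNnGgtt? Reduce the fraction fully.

P(EeNnGgtt) = 1/32

EeNnGgTt gametes: ENGT×1, ENGt×1, ENgT×1, ENgt×1, EnGT×1, EnGt×1, EngT×1, Engt×1, eNGT×1, eNGt×1, eNgT×1, eNgt×1, enGT×1, enGt×1, engT×1, engt×1
eennGgTt gametes: enGT×4, enGt×4, engT×4, engt×4
EeNnGgTt×eennGgTt grid (16·16=256): EeNnGGTT=4 EeNnGGTt=8 EeNnGGtt=4 EeNnGgTT=8 EeNnGgTt=16 EeNnGgtt=8 EeNnggTT=4 EeNnggTt=8 EeNnggtt=4 EennGGTT=4 EennGGTt=8 EennGGtt=4 EennGgTT=8 EennGgTt=16 EennGgtt=8 EennggTT=4 EennggTt=8 Eennggtt=4 eeNnGGTT=4 eeNnGGTt=8 eeNnGGtt=4 eeNnGgTT=8 eeNnGgTt=16 eeNnGgtt=8 eeNnggTT=4 eeNnggTt=8 eeNnggtt=4 eennGGTT=4 eennGGTt=8 eennGGtt=4 eennGgTT=8 eennGgTt=16 eennGgtt=8 eennggTT=4 eennggTt=8 eennggtt=4
EeNnGgtt hits 8/256; gcd=8; 8÷8/256÷8 = 1/32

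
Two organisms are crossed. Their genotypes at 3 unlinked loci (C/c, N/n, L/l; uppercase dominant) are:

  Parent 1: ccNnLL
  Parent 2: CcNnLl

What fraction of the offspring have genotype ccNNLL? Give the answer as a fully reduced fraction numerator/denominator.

P(ccNNLL) = 1/16

ccNnLL gametes: cNL×4, cnL×4
CcNnLl gametes: CNL×1, CNl×1, CnL×1, Cnl×1, cNL×1, cNl×1, cnL×1, cnl×1
ccNnLL×CcNnLl grid (8·8=64): CcNNLL=4 CcNNLl=4 CcNnLL=8 CcNnLl=8 CcnnLL=4 CcnnLl=4 ccNNLL=4 ccNNLl=4 ccNnLL=8 ccNnLl=8 ccnnLL=4 ccnnLl=4
ccNNLL hits 4/64; gcd=4; 4÷4/64÷4 = 1/16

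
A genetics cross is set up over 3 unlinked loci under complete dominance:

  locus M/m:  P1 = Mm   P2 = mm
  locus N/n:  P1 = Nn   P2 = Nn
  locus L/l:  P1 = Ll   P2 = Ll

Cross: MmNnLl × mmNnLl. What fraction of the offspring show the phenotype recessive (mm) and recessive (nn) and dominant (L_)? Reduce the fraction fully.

MmNnLl gametes: MNL×1, MNl×1, MnL×1, Mnl×1, mNL×1, mNl×1, mnL×1, mnl×1
mmNnLl gametes: mNL×2, mNl×2, mnL×2, mnl×2
MmNnLl×mmNnLl grid (8·8=64): MmNNLL=2 MmNNLl=4 MmNNll=2 MmNnLL=4 MmNnLl=8 MmNnll=4 MmnnLL=2 MmnnLl=4 Mmnnll=2 mmNNLL=2 mmNNLl=4 mmNNll=2 mmNnLL=4 mmNnLl=8 mmNnll=4 mmnnLL=2 mmnnLl=4 mmnnll=2
mm nn L_ hits 6/64; gcd=2; 6÷2/64÷2 = 3/32

P(mm nn L_) = 3/32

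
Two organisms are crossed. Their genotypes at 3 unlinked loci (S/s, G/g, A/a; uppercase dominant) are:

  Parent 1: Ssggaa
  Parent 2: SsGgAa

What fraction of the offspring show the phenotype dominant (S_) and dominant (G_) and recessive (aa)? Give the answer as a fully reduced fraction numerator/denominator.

Ssggaa gametes: Sga×4, sga×4
SsGgAa gametes: SGA×1, SGa×1, SgA×1, Sga×1, sGA×1, sGa×1, sgA×1, sga×1
Ssggaa×SsGgAa grid (8·8=64): SSGgAa=4 SSGgaa=4 SSggAa=4 SSggaa=4 SsGgAa=8 SsGgaa=8 SsggAa=8 Ssggaa=8 ssGgAa=4 ssGgaa=4 ssggAa=4 ssggaa=4
S_ G_ aa hits 12/64; gcd=4; 12÷4/64÷4 = 3/16

P(S_ G_ aa) = 3/16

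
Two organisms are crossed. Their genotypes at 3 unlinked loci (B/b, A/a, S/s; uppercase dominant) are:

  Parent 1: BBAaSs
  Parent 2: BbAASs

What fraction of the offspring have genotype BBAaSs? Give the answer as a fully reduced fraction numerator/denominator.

P(BBAaSs) = 1/8

BBAaSs gametes: BAS×2, BAs×2, BaS×2, Bas×2
BbAASs gametes: BAS×2, BAs×2, bAS×2, bAs×2
BBAaSs×BbAASs grid (8·8=64): BBAASS=4 BBAASs=8 BBAAss=4 BBAaSS=4 BBAaSs=8 BBAass=4 BbAASS=4 BbAASs=8 BbAAss=4 BbAaSS=4 BbAaSs=8 BbAass=4
BBAaSs hits 8/64; gcd=8; 8÷8/64÷8 = 1/8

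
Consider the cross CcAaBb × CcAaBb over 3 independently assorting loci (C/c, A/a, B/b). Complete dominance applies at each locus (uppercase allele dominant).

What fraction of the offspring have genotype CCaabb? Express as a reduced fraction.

P(CCaabb) = 1/64

CcAaBb gametes: CAB×1, CAb×1, CaB×1, Cab×1, cAB×1, cAb×1, caB×1, cab×1
CcAaBb gametes: CAB×1, CAb×1, CaB×1, Cab×1, cAB×1, cAb×1, caB×1, cab×1
CcAaBb×CcAaBb grid (8·8=64): CCAABB=1 CCAABb=2 CCAAbb=1 CCAaBB=2 CCAaBb=4 CCAabb=2 CCaaBB=1 CCaaBb=2 CCaabb=1 CcAABB=2 CcAABb=4 CcAAbb=2 CcAaBB=4 CcAaBb=8 CcAabb=4 CcaaBB=2 CcaaBb=4 Ccaabb=2 ccAABB=1 ccAABb=2 ccAAbb=1 ccAaBB=2 ccAaBb=4 ccAabb=2 ccaaBB=1 ccaaBb=2 ccaabb=1
CCaabb hits 1/64; gcd=1; 1÷1/64÷1 = 1/64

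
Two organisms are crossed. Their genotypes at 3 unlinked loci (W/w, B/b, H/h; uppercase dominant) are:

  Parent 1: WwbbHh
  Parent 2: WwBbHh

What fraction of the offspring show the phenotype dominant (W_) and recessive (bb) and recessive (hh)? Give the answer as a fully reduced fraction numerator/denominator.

P(W_ bb hh) = 3/32

WwbbHh gametes: WbH×2, Wbh×2, wbH×2, wbh×2
WwBbHh gametes: WBH×1, WBh×1, WbH×1, Wbh×1, wBH×1, wBh×1, wbH×1, wbh×1
WwbbHh×WwBbHh grid (8·8=64): WWBbHH=2 WWBbHh=4 WWBbhh=2 WWbbHH=2 WWbbHh=4 WWbbhh=2 WwBbHH=4 WwBbHh=8 WwBbhh=4 WwbbHH=4 WwbbHh=8 Wwbbhh=4 wwBbHH=2 wwBbHh=4 wwBbhh=2 wwbbHH=2 wwbbHh=4 wwbbhh=2
W_ bb hh hits 6/64; gcd=2; 6÷2/64÷2 = 3/32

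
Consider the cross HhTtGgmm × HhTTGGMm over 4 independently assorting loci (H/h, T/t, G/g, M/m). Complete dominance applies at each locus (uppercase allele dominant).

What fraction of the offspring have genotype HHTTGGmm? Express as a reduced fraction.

HhTtGgmm gametes: HTGm×2, HTgm×2, HtGm×2, Htgm×2, hTGm×2, hTgm×2, htGm×2, htgm×2
HhTTGGMm gametes: HTGM×4, HTGm×4, hTGM×4, hTGm×4
HhTtGgmm×HhTTGGMm grid (16·16=256): HHTTGGMm=8 HHTTGGmm=8 HHTTGgMm=8 HHTTGgmm=8 HHTtGGMm=8 HHTtGGmm=8 HHTtGgMm=8 HHTtGgmm=8 HhTTGGMm=16 HhTTGGmm=16 HhTTGgMm=16 HhTTGgmm=16 HhTtGGMm=16 HhTtGGmm=16 HhTtGgMm=16 HhTtGgmm=16 hhTTGGMm=8 hhTTGGmm=8 hhTTGgMm=8 hhTTGgmm=8 hhTtGGMm=8 hhTtGGmm=8 hhTtGgMm=8 hhTtGgmm=8
HHTTGGmm hits 8/256; gcd=8; 8÷8/256÷8 = 1/32

P(HHTTGGmm) = 1/32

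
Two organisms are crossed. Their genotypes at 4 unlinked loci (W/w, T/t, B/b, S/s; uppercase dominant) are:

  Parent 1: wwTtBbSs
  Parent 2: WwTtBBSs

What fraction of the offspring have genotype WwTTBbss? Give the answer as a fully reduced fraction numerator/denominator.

P(WwTTBbss) = 1/64

wwTtBbSs gametes: wTBS×2, wTBs×2, wTbS×2, wTbs×2, wtBS×2, wtBs×2, wtbS×2, wtbs×2
WwTtBBSs gametes: WTBS×2, WTBs×2, WtBS×2, WtBs×2, wTBS×2, wTBs×2, wtBS×2, wtBs×2
wwTtBbSs×WwTtBBSs grid (16·16=256): WwTTBBSS=4 WwTTBBSs=8 WwTTBBss=4 WwTTBbSS=4 WwTTBbSs=8 WwTTBbss=4 WwTtBBSS=8 WwTtBBSs=16 WwTtBBss=8 WwTtBbSS=8 WwTtBbSs=16 WwTtBbss=8 WwttBBSS=4 WwttBBSs=8 WwttBBss=4 WwttBbSS=4 WwttBbSs=8 WwttBbss=4 wwTTBBSS=4 wwTTBBSs=8 wwTTBBss=4 wwTTBbSS=4 wwTTBbSs=8 wwTTBbss=4 wwTtBBSS=8 wwTtBBSs=16 wwTtBBss=8 wwTtBbSS=8 wwTtBbSs=16 wwTtBbss=8 wwttBBSS=4 wwttBBSs=8 wwttBBss=4 wwttBbSS=4 wwttBbSs=8 wwttBbss=4
WwTTBbss hits 4/256; gcd=4; 4÷4/256÷4 = 1/64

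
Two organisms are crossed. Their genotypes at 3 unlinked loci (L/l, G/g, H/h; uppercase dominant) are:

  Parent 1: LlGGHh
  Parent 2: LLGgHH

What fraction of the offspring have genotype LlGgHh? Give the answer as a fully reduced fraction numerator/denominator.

LlGGHh gametes: LGH×2, LGh×2, lGH×2, lGh×2
LLGgHH gametes: LGH×4, LgH×4
LlGGHh×LLGgHH grid (8·8=64): LLGGHH=8 LLGGHh=8 LLGgHH=8 LLGgHh=8 LlGGHH=8 LlGGHh=8 LlGgHH=8 LlGgHh=8
LlGgHh hits 8/64; gcd=8; 8÷8/64÷8 = 1/8

P(LlGgHh) = 1/8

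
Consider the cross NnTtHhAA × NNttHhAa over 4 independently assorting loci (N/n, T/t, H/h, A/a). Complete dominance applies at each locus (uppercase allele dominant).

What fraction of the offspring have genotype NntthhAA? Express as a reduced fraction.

NnTtHhAA gametes: NTHA×2, NThA×2, NtHA×2, NthA×2, nTHA×2, nThA×2, ntHA×2, nthA×2
NNttHhAa gametes: NtHA×4, NtHa×4, NthA×4, Ntha×4
NnTtHhAA×NNttHhAa grid (16·16=256): NNTtHHAA=8 NNTtHHAa=8 NNTtHhAA=16 NNTtHhAa=16 NNTthhAA=8 NNTthhAa=8 NNttHHAA=8 NNttHHAa=8 NNttHhAA=16 NNttHhAa=16 NNtthhAA=8 NNtthhAa=8 NnTtHHAA=8 NnTtHHAa=8 NnTtHhAA=16 NnTtHhAa=16 NnTthhAA=8 NnTthhAa=8 NnttHHAA=8 NnttHHAa=8 NnttHhAA=16 NnttHhAa=16 NntthhAA=8 NntthhAa=8
NntthhAA hits 8/256; gcd=8; 8÷8/256÷8 = 1/32

P(NntthhAA) = 1/32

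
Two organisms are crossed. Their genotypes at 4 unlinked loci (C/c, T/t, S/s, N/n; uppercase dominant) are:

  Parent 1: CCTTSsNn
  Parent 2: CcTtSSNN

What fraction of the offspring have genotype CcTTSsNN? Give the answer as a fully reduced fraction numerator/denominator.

CCTTSsNn gametes: CTSN×4, CTSn×4, CTsN×4, CTsn×4
CcTtSSNN gametes: CTSN×4, CtSN×4, cTSN×4, ctSN×4
CCTTSsNn×CcTtSSNN grid (16·16=256): CCTTSSNN=16 CCTTSSNn=16 CCTTSsNN=16 CCTTSsNn=16 CCTtSSNN=16 CCTtSSNn=16 CCTtSsNN=16 CCTtSsNn=16 CcTTSSNN=16 CcTTSSNn=16 CcTTSsNN=16 CcTTSsNn=16 CcTtSSNN=16 CcTtSSNn=16 CcTtSsNN=16 CcTtSsNn=16
CcTTSsNN hits 16/256; gcd=16; 16÷16/256÷16 = 1/16

P(CcTTSsNN) = 1/16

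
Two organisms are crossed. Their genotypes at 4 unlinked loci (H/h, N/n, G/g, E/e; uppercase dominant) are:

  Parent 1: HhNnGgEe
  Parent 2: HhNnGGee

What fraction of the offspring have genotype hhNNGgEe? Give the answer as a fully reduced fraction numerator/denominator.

HhNnGgEe gametes: HNGE×1, HNGe×1, HNgE×1, HNge×1, HnGE×1, HnGe×1, HngE×1, Hnge×1, hNGE×1, hNGe×1, hNgE×1, hNge×1, hnGE×1, hnGe×1, hngE×1, hnge×1
HhNnGGee gametes: HNGe×4, HnGe×4, hNGe×4, hnGe×4
HhNnGgEe×HhNnGGee grid (16·16=256): HHNNGGEe=4 HHNNGGee=4 HHNNGgEe=4 HHNNGgee=4 HHNnGGEe=8 HHNnGGee=8 HHNnGgEe=8 HHNnGgee=8 HHnnGGEe=4 HHnnGGee=4 HHnnGgEe=4 HHnnGgee=4 HhNNGGEe=8 HhNNGGee=8 HhNNGgEe=8 HhNNGgee=8 HhNnGGEe=16 HhNnGGee=16 HhNnGgEe=16 HhNnGgee=16 HhnnGGEe=8 HhnnGGee=8 HhnnGgEe=8 HhnnGgee=8 hhNNGGEe=4 hhNNGGee=4 hhNNGgEe=4 hhNNGgee=4 hhNnGGEe=8 hhNnGGee=8 hhNnGgEe=8 hhNnGgee=8 hhnnGGEe=4 hhnnGGee=4 hhnnGgEe=4 hhnnGgee=4
hhNNGgEe hits 4/256; gcd=4; 4÷4/256÷4 = 1/64

P(hhNNGgEe) = 1/64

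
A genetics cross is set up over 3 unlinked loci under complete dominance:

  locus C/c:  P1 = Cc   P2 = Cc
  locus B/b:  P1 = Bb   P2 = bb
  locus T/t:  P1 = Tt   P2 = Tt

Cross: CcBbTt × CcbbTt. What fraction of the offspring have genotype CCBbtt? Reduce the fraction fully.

CcBbTt gametes: CBT×1, CBt×1, CbT×1, Cbt×1, cBT×1, cBt×1, cbT×1, cbt×1
CcbbTt gametes: CbT×2, Cbt×2, cbT×2, cbt×2
CcBbTt×CcbbTt grid (8·8=64): CCBbTT=2 CCBbTt=4 CCBbtt=2 CCbbTT=2 CCbbTt=4 CCbbtt=2 CcBbTT=4 CcBbTt=8 CcBbtt=4 CcbbTT=4 CcbbTt=8 Ccbbtt=4 ccBbTT=2 ccBbTt=4 ccBbtt=2 ccbbTT=2 ccbbTt=4 ccbbtt=2
CCBbtt hits 2/64; gcd=2; 2÷2/64÷2 = 1/32

P(CCBbtt) = 1/32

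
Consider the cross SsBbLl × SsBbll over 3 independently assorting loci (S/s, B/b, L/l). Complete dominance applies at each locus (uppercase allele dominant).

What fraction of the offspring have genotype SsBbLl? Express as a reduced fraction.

SsBbLl gametes: SBL×1, SBl×1, SbL×1, Sbl×1, sBL×1, sBl×1, sbL×1, sbl×1
SsBbll gametes: SBl×2, Sbl×2, sBl×2, sbl×2
SsBbLl×SsBbll grid (8·8=64): SSBBLl=2 SSBBll=2 SSBbLl=4 SSBbll=4 SSbbLl=2 SSbbll=2 SsBBLl=4 SsBBll=4 SsBbLl=8 SsBbll=8 SsbbLl=4 Ssbbll=4 ssBBLl=2 ssBBll=2 ssBbLl=4 ssBbll=4 ssbbLl=2 ssbbll=2
SsBbLl hits 8/64; gcd=8; 8÷8/64÷8 = 1/8

P(SsBbLl) = 1/8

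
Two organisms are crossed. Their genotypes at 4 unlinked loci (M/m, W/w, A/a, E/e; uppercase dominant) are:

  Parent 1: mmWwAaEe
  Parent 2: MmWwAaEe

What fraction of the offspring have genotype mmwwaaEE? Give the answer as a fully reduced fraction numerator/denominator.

mmWwAaEe gametes: mWAE×2, mWAe×2, mWaE×2, mWae×2, mwAE×2, mwAe×2, mwaE×2, mwae×2
MmWwAaEe gametes: MWAE×1, MWAe×1, MWaE×1, MWae×1, MwAE×1, MwAe×1, MwaE×1, Mwae×1, mWAE×1, mWAe×1, mWaE×1, mWae×1, mwAE×1, mwAe×1, mwaE×1, mwae×1
mmWwAaEe×MmWwAaEe grid (16·16=256): MmWWAAEE=2 MmWWAAEe=4 MmWWAAee=2 MmWWAaEE=4 MmWWAaEe=8 MmWWAaee=4 MmWWaaEE=2 MmWWaaEe=4 MmWWaaee=2 MmWwAAEE=4 MmWwAAEe=8 MmWwAAee=4 MmWwAaEE=8 MmWwAaEe=16 MmWwAaee=8 MmWwaaEE=4 MmWwaaEe=8 MmWwaaee=4 MmwwAAEE=2 MmwwAAEe=4 MmwwAAee=2 MmwwAaEE=4 MmwwAaEe=8 MmwwAaee=4 MmwwaaEE=2 MmwwaaEe=4 Mmwwaaee=2 mmWWAAEE=2 mmWWAAEe=4 mmWWAAee=2 mmWWAaEE=4 mmWWAaEe=8 mmWWAaee=4 mmWWaaEE=2 mmWWaaEe=4 mmWWaaee=2 mmWwAAEE=4 mmWwAAEe=8 mmWwAAee=4 mmWwAaEE=8 mmWwAaEe=16 mmWwAaee=8 mmWwaaEE=4 mmWwaaEe=8 mmWwaaee=4 mmwwAAEE=2 mmwwAAEe=4 mmwwAAee=2 mmwwAaEE=4 mmwwAaEe=8 mmwwAaee=4 mmwwaaEE=2 mmwwaaEe=4 mmwwaaee=2
mmwwaaEE hits 2/256; gcd=2; 2÷2/256÷2 = 1/128

P(mmwwaaEE) = 1/128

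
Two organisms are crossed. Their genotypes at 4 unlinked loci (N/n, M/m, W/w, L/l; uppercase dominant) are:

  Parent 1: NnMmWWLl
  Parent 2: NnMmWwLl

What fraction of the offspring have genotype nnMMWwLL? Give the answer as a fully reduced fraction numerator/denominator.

NnMmWWLl gametes: NMWL×2, NMWl×2, NmWL×2, NmWl×2, nMWL×2, nMWl×2, nmWL×2, nmWl×2
NnMmWwLl gametes: NMWL×1, NMWl×1, NMwL×1, NMwl×1, NmWL×1, NmWl×1, NmwL×1, Nmwl×1, nMWL×1, nMWl×1, nMwL×1, nMwl×1, nmWL×1, nmWl×1, nmwL×1, nmwl×1
NnMmWWLl×NnMmWwLl grid (16·16=256): NNMMWWLL=2 NNMMWWLl=4 NNMMWWll=2 NNMMWwLL=2 NNMMWwLl=4 NNMMWwll=2 NNMmWWLL=4 NNMmWWLl=8 NNMmWWll=4 NNMmWwLL=4 NNMmWwLl=8 NNMmWwll=4 NNmmWWLL=2 NNmmWWLl=4 NNmmWWll=2 NNmmWwLL=2 NNmmWwLl=4 NNmmWwll=2 NnMMWWLL=4 NnMMWWLl=8 NnMMWWll=4 NnMMWwLL=4 NnMMWwLl=8 NnMMWwll=4 NnMmWWLL=8 NnMmWWLl=16 NnMmWWll=8 NnMmWwLL=8 NnMmWwLl=16 NnMmWwll=8 NnmmWWLL=4 NnmmWWLl=8 NnmmWWll=4 NnmmWwLL=4 NnmmWwLl=8 NnmmWwll=4 nnMMWWLL=2 nnMMWWLl=4 nnMMWWll=2 nnMMWwLL=2 nnMMWwLl=4 nnMMWwll=2 nnMmWWLL=4 nnMmWWLl=8 nnMmWWll=4 nnMmWwLL=4 nnMmWwLl=8 nnMmWwll=4 nnmmWWLL=2 nnmmWWLl=4 nnmmWWll=2 nnmmWwLL=2 nnmmWwLl=4 nnmmWwll=2
nnMMWwLL hits 2/256; gcd=2; 2÷2/256÷2 = 1/128

P(nnMMWwLL) = 1/128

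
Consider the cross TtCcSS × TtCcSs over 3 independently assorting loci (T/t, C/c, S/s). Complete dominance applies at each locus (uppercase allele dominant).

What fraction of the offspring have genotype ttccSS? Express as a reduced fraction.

P(ttccSS) = 1/32

TtCcSS gametes: TCS×2, TcS×2, tCS×2, tcS×2
TtCcSs gametes: TCS×1, TCs×1, TcS×1, Tcs×1, tCS×1, tCs×1, tcS×1, tcs×1
TtCcSS×TtCcSs grid (8·8=64): TTCCSS=2 TTCCSs=2 TTCcSS=4 TTCcSs=4 TTccSS=2 TTccSs=2 TtCCSS=4 TtCCSs=4 TtCcSS=8 TtCcSs=8 TtccSS=4 TtccSs=4 ttCCSS=2 ttCCSs=2 ttCcSS=4 ttCcSs=4 ttccSS=2 ttccSs=2
ttccSS hits 2/64; gcd=2; 2÷2/64÷2 = 1/32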